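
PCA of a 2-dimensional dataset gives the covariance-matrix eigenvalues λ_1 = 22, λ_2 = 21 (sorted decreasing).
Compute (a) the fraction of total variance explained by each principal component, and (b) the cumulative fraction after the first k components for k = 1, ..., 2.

Step 1 — total variance = trace(Sigma) = Σ λ_i = 22 + 21 = 43.

Step 2 — fraction explained by component i = λ_i / Σ λ:
  PC1: 22/43 = 0.5116
  PC2: 21/43 = 0.4884

Step 3 — cumulative fraction after k components = (λ_1 + ... + λ_k) / Σ λ:
  k = 1: 22/43 = 0.5116
  k = 2: (22 + 21)/43 = 43/43 = 1

Summary (fraction, with percent):

explained: PC1 0.5116 (51.16%), PC2 0.4884 (48.84%);  cumulative: 0.5116, 1


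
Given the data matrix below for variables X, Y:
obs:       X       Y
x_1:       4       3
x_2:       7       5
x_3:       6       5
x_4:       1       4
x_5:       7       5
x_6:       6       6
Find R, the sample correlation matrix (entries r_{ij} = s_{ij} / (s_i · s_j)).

Step 1 — column means:
  mean(X) = (4 + 7 + 6 + 1 + 7 + 6) / 6 = 31/6 = 5.1667
  mean(Y) = (3 + 5 + 5 + 4 + 5 + 6) / 6 = 28/6 = 4.6667

Step 2 — sample variances and covariances s[i,j] = (1/(n-1)) · Σ_k (x_{k,i} - mean_i) · (x_{k,j} - mean_j), with n-1 = 5:
  s[X,X] = ((-1.1667)·(-1.1667) + (1.8333)·(1.8333) + (0.8333)·(0.8333) + (-4.1667)·(-4.1667) + (1.8333)·(1.8333) + (0.8333)·(0.8333)) / 5 = 26.8333/5 = 5.3667
  s[X,Y] = ((-1.1667)·(-1.6667) + (1.8333)·(0.3333) + (0.8333)·(0.3333) + (-4.1667)·(-0.6667) + (1.8333)·(0.3333) + (0.8333)·(1.3333)) / 5 = 7.3333/5 = 1.4667
  s[Y,Y] = ((-1.6667)·(-1.6667) + (0.3333)·(0.3333) + (0.3333)·(0.3333) + (-0.6667)·(-0.6667) + (0.3333)·(0.3333) + (1.3333)·(1.3333)) / 5 = 5.3333/5 = 1.0667
  Sample standard deviations s_i = √(s[i,i]):
  s(X) = √(5.3667) = 2.3166
  s(Y) = √(1.0667) = 1.0328

Step 3 — r_{ij} = s_{ij} / (s_i · s_j):
  r[X,X] = 1 (diagonal).
  r[X,Y] = 1.4667 / (2.3166 · 1.0328) = 1.4667 / 2.3926 = 0.613
  r[Y,Y] = 1 (diagonal).

R is symmetric with unit diagonal. Assembling:

R = [[1, 0.613],
 [0.613, 1]]


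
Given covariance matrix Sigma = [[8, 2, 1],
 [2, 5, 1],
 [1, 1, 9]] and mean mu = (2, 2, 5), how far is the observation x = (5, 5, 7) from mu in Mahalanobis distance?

Step 1 — centre the observation: (x - mu) = (3, 3, 2).

Step 2 — invert Sigma (cofactor / det for 3×3, or solve directly):
  Sigma^{-1} = [[0.1397, -0.054, -0.0095],
 [-0.054, 0.2254, -0.019],
 [-0.0095, -0.019, 0.1143]].

Step 3 — form the quadratic (x - mu)^T · Sigma^{-1} · (x - mu):
  Sigma^{-1} · (x - mu) = (0.2381, 0.4762, 0.1429).
  (x - mu)^T · [Sigma^{-1} · (x - mu)] = (3)·(0.2381) + (3)·(0.4762) + (2)·(0.1429) = 2.4286.

Step 4 — take square root: d = √(2.4286) ≈ 1.5584.

d(x, mu) = √(2.4286) ≈ 1.5584


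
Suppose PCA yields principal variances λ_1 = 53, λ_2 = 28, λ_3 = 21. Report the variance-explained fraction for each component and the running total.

Step 1 — total variance = trace(Sigma) = Σ λ_i = 53 + 28 + 21 = 102.

Step 2 — fraction explained by component i = λ_i / Σ λ:
  PC1: 53/102 = 0.5196
  PC2: 28/102 = 0.2745
  PC3: 21/102 = 0.2059

Step 3 — cumulative fraction after k components = (λ_1 + ... + λ_k) / Σ λ:
  k = 1: 53/102 = 0.5196
  k = 2: (53 + 28)/102 = 81/102 = 0.7941
  k = 3: (53 + 28 + 21)/102 = 102/102 = 1

Summary (fraction, with percent):

explained: PC1 0.5196 (51.96%), PC2 0.2745 (27.45%), PC3 0.2059 (20.59%);  cumulative: 0.5196, 0.7941, 1


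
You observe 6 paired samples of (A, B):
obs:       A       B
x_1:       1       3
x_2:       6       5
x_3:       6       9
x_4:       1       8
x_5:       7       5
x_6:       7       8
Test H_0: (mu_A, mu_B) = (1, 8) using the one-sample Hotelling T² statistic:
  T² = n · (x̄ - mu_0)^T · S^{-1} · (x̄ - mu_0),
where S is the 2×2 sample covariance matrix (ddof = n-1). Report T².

Step 1 — sample mean vector:
  mean(A) = (1 + 6 + 6 + 1 + 7 + 7) / 6 = 28/6 = 4.6667
  mean(B) = (3 + 5 + 9 + 8 + 5 + 8) / 6 = 38/6 = 6.3333
  x̄ = (4.6667, 6.3333),  deviation x̄ - mu_0 = (4.6667, 6.3333) - (1, 8) = (3.6667, -1.6667).

Step 2 — sample covariance matrix, S[i,j] = (1/(n-1)) · Σ_k (x_{k,i} - mean_i) · (x_{k,j} - mean_j), divisor n-1 = 5:
  S[A,A] = ((-3.6667)·(-3.6667) + (1.3333)·(1.3333) + (1.3333)·(1.3333) + (-3.6667)·(-3.6667) + (2.3333)·(2.3333) + (2.3333)·(2.3333)) / 5 = 41.3333/5 = 8.2667
  S[A,B] = ((-3.6667)·(-3.3333) + (1.3333)·(-1.3333) + (1.3333)·(2.6667) + (-3.6667)·(1.6667) + (2.3333)·(-1.3333) + (2.3333)·(1.6667)) / 5 = 8.6667/5 = 1.7333
  S[B,B] = ((-3.3333)·(-3.3333) + (-1.3333)·(-1.3333) + (2.6667)·(2.6667) + (1.6667)·(1.6667) + (-1.3333)·(-1.3333) + (1.6667)·(1.6667)) / 5 = 27.3333/5 = 5.4667
  S = [[8.2667, 1.7333],
 [1.7333, 5.4667]].

Step 3 — invert S. det(S) = 8.2667·5.4667 - (1.7333)² = 42.1867.
  S^{-1} = (1/det) · [[d, -b], [-b, a]] = [[0.1296, -0.0411],
 [-0.0411, 0.196]].

Step 4 — quadratic form (x̄ - mu_0)^T · S^{-1} · (x̄ - mu_0):
  S^{-1} · (x̄ - mu_0) = (0.5436, -0.4772),
  (x̄ - mu_0)^T · [...] = (3.6667)·(0.5436) + (-1.6667)·(-0.4772) = 2.7887.

Step 5 — scale by n: T² = 6 · 2.7887 = 16.732.

T² ≈ 16.732


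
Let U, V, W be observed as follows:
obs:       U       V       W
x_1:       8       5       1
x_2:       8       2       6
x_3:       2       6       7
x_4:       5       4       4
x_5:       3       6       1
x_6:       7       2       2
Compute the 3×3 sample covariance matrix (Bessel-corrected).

Step 1 — column means:
  mean(U) = (8 + 8 + 2 + 5 + 3 + 7) / 6 = 33/6 = 5.5
  mean(V) = (5 + 2 + 6 + 4 + 6 + 2) / 6 = 25/6 = 4.1667
  mean(W) = (1 + 6 + 7 + 4 + 1 + 2) / 6 = 21/6 = 3.5

Step 2 — sample covariance S[i,j] = (1/(n-1)) · Σ_k (x_{k,i} - mean_i) · (x_{k,j} - mean_j), with n-1 = 5.
  S[U,U] = ((2.5)·(2.5) + (2.5)·(2.5) + (-3.5)·(-3.5) + (-0.5)·(-0.5) + (-2.5)·(-2.5) + (1.5)·(1.5)) / 5 = 33.5/5 = 6.7
  S[U,V] = ((2.5)·(0.8333) + (2.5)·(-2.1667) + (-3.5)·(1.8333) + (-0.5)·(-0.1667) + (-2.5)·(1.8333) + (1.5)·(-2.1667)) / 5 = -17.5/5 = -3.5
  S[U,W] = ((2.5)·(-2.5) + (2.5)·(2.5) + (-3.5)·(3.5) + (-0.5)·(0.5) + (-2.5)·(-2.5) + (1.5)·(-1.5)) / 5 = -8.5/5 = -1.7
  S[V,V] = ((0.8333)·(0.8333) + (-2.1667)·(-2.1667) + (1.8333)·(1.8333) + (-0.1667)·(-0.1667) + (1.8333)·(1.8333) + (-2.1667)·(-2.1667)) / 5 = 16.8333/5 = 3.3667
  S[V,W] = ((0.8333)·(-2.5) + (-2.1667)·(2.5) + (1.8333)·(3.5) + (-0.1667)·(0.5) + (1.8333)·(-2.5) + (-2.1667)·(-1.5)) / 5 = -2.5/5 = -0.5
  S[W,W] = ((-2.5)·(-2.5) + (2.5)·(2.5) + (3.5)·(3.5) + (0.5)·(0.5) + (-2.5)·(-2.5) + (-1.5)·(-1.5)) / 5 = 33.5/5 = 6.7

S is symmetric (S[j,i] = S[i,j]). Assembling:

S = [[6.7, -3.5, -1.7],
 [-3.5, 3.3667, -0.5],
 [-1.7, -0.5, 6.7]]


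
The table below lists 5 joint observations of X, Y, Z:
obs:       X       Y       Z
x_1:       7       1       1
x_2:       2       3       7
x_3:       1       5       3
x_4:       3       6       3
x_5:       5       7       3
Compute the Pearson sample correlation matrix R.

Step 1 — column means:
  mean(X) = (7 + 2 + 1 + 3 + 5) / 5 = 18/5 = 3.6
  mean(Y) = (1 + 3 + 5 + 6 + 7) / 5 = 22/5 = 4.4
  mean(Z) = (1 + 7 + 3 + 3 + 3) / 5 = 17/5 = 3.4

Step 2 — sample variances and covariances s[i,j] = (1/(n-1)) · Σ_k (x_{k,i} - mean_i) · (x_{k,j} - mean_j), with n-1 = 4:
  s[X,X] = ((3.4)·(3.4) + (-1.6)·(-1.6) + (-2.6)·(-2.6) + (-0.6)·(-0.6) + (1.4)·(1.4)) / 4 = 23.2/4 = 5.8
  s[X,Y] = ((3.4)·(-3.4) + (-1.6)·(-1.4) + (-2.6)·(0.6) + (-0.6)·(1.6) + (1.4)·(2.6)) / 4 = -8.2/4 = -2.05
  s[X,Z] = ((3.4)·(-2.4) + (-1.6)·(3.6) + (-2.6)·(-0.4) + (-0.6)·(-0.4) + (1.4)·(-0.4)) / 4 = -13.2/4 = -3.3
  s[Y,Y] = ((-3.4)·(-3.4) + (-1.4)·(-1.4) + (0.6)·(0.6) + (1.6)·(1.6) + (2.6)·(2.6)) / 4 = 23.2/4 = 5.8
  s[Y,Z] = ((-3.4)·(-2.4) + (-1.4)·(3.6) + (0.6)·(-0.4) + (1.6)·(-0.4) + (2.6)·(-0.4)) / 4 = 1.2/4 = 0.3
  s[Z,Z] = ((-2.4)·(-2.4) + (3.6)·(3.6) + (-0.4)·(-0.4) + (-0.4)·(-0.4) + (-0.4)·(-0.4)) / 4 = 19.2/4 = 4.8
  Sample standard deviations s_i = √(s[i,i]):
  s(X) = √(5.8) = 2.4083
  s(Y) = √(5.8) = 2.4083
  s(Z) = √(4.8) = 2.1909

Step 3 — r_{ij} = s_{ij} / (s_i · s_j):
  r[X,X] = 1 (diagonal).
  r[X,Y] = -2.05 / (2.4083 · 2.4083) = -2.05 / 5.8 = -0.3534
  r[X,Z] = -3.3 / (2.4083 · 2.1909) = -3.3 / 5.2764 = -0.6254
  r[Y,Y] = 1 (diagonal).
  r[Y,Z] = 0.3 / (2.4083 · 2.1909) = 0.3 / 5.2764 = 0.0569
  r[Z,Z] = 1 (diagonal).

R is symmetric with unit diagonal. Assembling:

R = [[1, -0.3534, -0.6254],
 [-0.3534, 1, 0.0569],
 [-0.6254, 0.0569, 1]]


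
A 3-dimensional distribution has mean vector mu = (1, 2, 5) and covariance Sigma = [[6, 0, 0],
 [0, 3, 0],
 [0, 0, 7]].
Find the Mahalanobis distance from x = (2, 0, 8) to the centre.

Step 1 — centre the observation: (x - mu) = (1, -2, 3).

Step 2 — invert Sigma (cofactor / det for 3×3, or solve directly):
  Sigma^{-1} = [[0.1667, 0, 0],
 [0, 0.3333, 0],
 [0, 0, 0.1429]].

Step 3 — form the quadratic (x - mu)^T · Sigma^{-1} · (x - mu):
  Sigma^{-1} · (x - mu) = (0.1667, -0.6667, 0.4286).
  (x - mu)^T · [Sigma^{-1} · (x - mu)] = (1)·(0.1667) + (-2)·(-0.6667) + (3)·(0.4286) = 2.7857.

Step 4 — take square root: d = √(2.7857) ≈ 1.669.

d(x, mu) = √(2.7857) ≈ 1.669


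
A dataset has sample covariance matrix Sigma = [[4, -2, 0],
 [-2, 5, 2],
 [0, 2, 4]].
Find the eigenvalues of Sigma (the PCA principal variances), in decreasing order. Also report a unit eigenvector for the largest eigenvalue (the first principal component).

Step 1 — characteristic polynomial p(λ) = det(λI - Sigma) = λ³ - tr·λ² + c_1·λ - det, where tr = trace, c_1 = sum of the principal 2×2 minors, det = det(Sigma):
  tr = 4 + 5 + 4 = 13,
  c_1 = (4·5 - (-2)²) + (4·4 - (0)²) + (5·4 - (2)²) = 16 + 16 + 16 = 48,
  det = 4·(5·4 - (2)²) - (-2)·((-2)·4 - (2)·(0)) + (0)·((-2)·(2) - 5·(0)) = 4·(16) - (-2)·(-8) + (0)·(-4) = 48.
  So p(λ) = λ³ - 13λ² + 48λ - 48.
Step 2 — look for an integer root (rational root theorem: any rational root is an integer divisor of 48). Testing λ = 4:
  p(4) = 64 - 208 + 192 - 48 = 0  ✓
  Dividing out (λ - 4): p(λ) = (λ - 4)(λ² - 9λ + 12).
Step 3 — remaining eigenvalues from the quadratic λ² - 9λ + 12 = 0:
  Δ = 9² - 4·12 = 81 - 48 = 33,  λ = (9 ± √33)/2 = (9 ± 5.7446)/2 ≈ 7.3723 or 1.6277.
  Sorted: λ_1 = 7.3723,  λ_2 = 4,  λ_3 = 1.6277  (check: sum = 13 = tr ✓).

Step 4 — unit eigenvector for λ_1 ≈ 7.3723: v spans the null space of (Sigma - λ_1 I), whose rows are
  r_1 = (-3.3723, -2, 0),  r_2 = (-2, -2.3723, 2),  r_3 = (0, 2, -3.3723).
  v is orthogonal to every row, so take v ∝ r_1 × r_2 = ((-2)·(2) - (0)·(-2.3723), (0)·(-2) - (-3.3723)·(2), (-3.3723)·(-2.3723) - (-2)·(-2)) ≈ (-4, 6.7446, 4).
  Rescale (multiply by -1 so the first nonzero entry is positive): u = (4, -6.7446, -4).
  ||u|| = √((4)² + (-6.7446)² + (-4)²) = √(77.4891) ≈ 8.8028,  v_1 = u/||u|| ≈ (0.4544, -0.7662, -0.4544) (||v_1|| = 1).

λ_1 = 7.3723,  λ_2 = 4,  λ_3 = 1.6277;  v_1 ≈ (0.4544, -0.7662, -0.4544)


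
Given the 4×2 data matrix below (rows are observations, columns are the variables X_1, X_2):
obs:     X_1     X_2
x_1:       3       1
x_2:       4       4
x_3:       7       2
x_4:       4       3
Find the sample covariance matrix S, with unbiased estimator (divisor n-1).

Step 1 — column means:
  mean(X_1) = (3 + 4 + 7 + 4) / 4 = 18/4 = 4.5
  mean(X_2) = (1 + 4 + 2 + 3) / 4 = 10/4 = 2.5

Step 2 — sample covariance S[i,j] = (1/(n-1)) · Σ_k (x_{k,i} - mean_i) · (x_{k,j} - mean_j), with n-1 = 3.
  S[X_1,X_1] = ((-1.5)·(-1.5) + (-0.5)·(-0.5) + (2.5)·(2.5) + (-0.5)·(-0.5)) / 3 = 9/3 = 3
  S[X_1,X_2] = ((-1.5)·(-1.5) + (-0.5)·(1.5) + (2.5)·(-0.5) + (-0.5)·(0.5)) / 3 = 0/3 = 0
  S[X_2,X_2] = ((-1.5)·(-1.5) + (1.5)·(1.5) + (-0.5)·(-0.5) + (0.5)·(0.5)) / 3 = 5/3 = 1.6667

S is symmetric (S[j,i] = S[i,j]). Assembling:

S = [[3, 0],
 [0, 1.6667]]


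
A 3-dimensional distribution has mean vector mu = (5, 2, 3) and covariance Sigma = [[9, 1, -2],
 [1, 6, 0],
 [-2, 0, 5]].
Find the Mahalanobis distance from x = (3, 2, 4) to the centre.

Step 1 — centre the observation: (x - mu) = (-2, 0, 1).

Step 2 — invert Sigma (cofactor / det for 3×3, or solve directly):
  Sigma^{-1} = [[0.1245, -0.0207, 0.0498],
 [-0.0207, 0.1701, -0.0083],
 [0.0498, -0.0083, 0.2199]].

Step 3 — form the quadratic (x - mu)^T · Sigma^{-1} · (x - mu):
  Sigma^{-1} · (x - mu) = (-0.1992, 0.0332, 0.1203).
  (x - mu)^T · [Sigma^{-1} · (x - mu)] = (-2)·(-0.1992) + (0)·(0.0332) + (1)·(0.1203) = 0.5187.

Step 4 — take square root: d = √(0.5187) ≈ 0.7202.

d(x, mu) = √(0.5187) ≈ 0.7202


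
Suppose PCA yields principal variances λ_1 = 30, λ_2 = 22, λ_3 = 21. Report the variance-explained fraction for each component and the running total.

Step 1 — total variance = trace(Sigma) = Σ λ_i = 30 + 22 + 21 = 73.

Step 2 — fraction explained by component i = λ_i / Σ λ:
  PC1: 30/73 = 0.411
  PC2: 22/73 = 0.3014
  PC3: 21/73 = 0.2877

Step 3 — cumulative fraction after k components = (λ_1 + ... + λ_k) / Σ λ:
  k = 1: 30/73 = 0.411
  k = 2: (30 + 22)/73 = 52/73 = 0.7123
  k = 3: (30 + 22 + 21)/73 = 73/73 = 1

Summary (fraction, with percent):

explained: PC1 0.411 (41.1%), PC2 0.3014 (30.14%), PC3 0.2877 (28.77%);  cumulative: 0.411, 0.7123, 1


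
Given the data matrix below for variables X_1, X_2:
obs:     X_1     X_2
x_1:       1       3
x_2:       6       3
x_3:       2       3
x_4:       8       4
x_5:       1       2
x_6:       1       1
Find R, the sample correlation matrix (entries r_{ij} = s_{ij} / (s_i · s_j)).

Step 1 — column means:
  mean(X_1) = (1 + 6 + 2 + 8 + 1 + 1) / 6 = 19/6 = 3.1667
  mean(X_2) = (3 + 3 + 3 + 4 + 2 + 1) / 6 = 16/6 = 2.6667

Step 2 — sample variances and covariances s[i,j] = (1/(n-1)) · Σ_k (x_{k,i} - mean_i) · (x_{k,j} - mean_j), with n-1 = 5:
  s[X_1,X_1] = ((-2.1667)·(-2.1667) + (2.8333)·(2.8333) + (-1.1667)·(-1.1667) + (4.8333)·(4.8333) + (-2.1667)·(-2.1667) + (-2.1667)·(-2.1667)) / 5 = 46.8333/5 = 9.3667
  s[X_1,X_2] = ((-2.1667)·(0.3333) + (2.8333)·(0.3333) + (-1.1667)·(0.3333) + (4.8333)·(1.3333) + (-2.1667)·(-0.6667) + (-2.1667)·(-1.6667)) / 5 = 11.3333/5 = 2.2667
  s[X_2,X_2] = ((0.3333)·(0.3333) + (0.3333)·(0.3333) + (0.3333)·(0.3333) + (1.3333)·(1.3333) + (-0.6667)·(-0.6667) + (-1.6667)·(-1.6667)) / 5 = 5.3333/5 = 1.0667
  Sample standard deviations s_i = √(s[i,i]):
  s(X_1) = √(9.3667) = 3.0605
  s(X_2) = √(1.0667) = 1.0328

Step 3 — r_{ij} = s_{ij} / (s_i · s_j):
  r[X_1,X_1] = 1 (diagonal).
  r[X_1,X_2] = 2.2667 / (3.0605 · 1.0328) = 2.2667 / 3.1609 = 0.7171
  r[X_2,X_2] = 1 (diagonal).

R is symmetric with unit diagonal. Assembling:

R = [[1, 0.7171],
 [0.7171, 1]]


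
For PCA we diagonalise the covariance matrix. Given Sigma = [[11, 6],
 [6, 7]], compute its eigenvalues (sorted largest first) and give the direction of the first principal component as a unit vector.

Step 1 — characteristic polynomial of 2×2 Sigma:
  det(Sigma - λI) = λ² - trace · λ + det = 0.
  trace = 11 + 7 = 18, det = 11·7 - (6)² = 41.
Step 2 — discriminant:
  Δ = trace² - 4·det = 324 - 164 = 160.
Step 3 — eigenvalues:
  λ = (trace ± √Δ)/2 = (18 ± 12.6491)/2,
  λ_1 = 15.3246,  λ_2 = 2.6754.

Step 4 — unit eigenvector for λ_1: solve (Sigma - λ_1 I)v = 0. First row:
  (11 - 15.3246)·v_x + (6)·v_y = 0, i.e. (-4.3246)·v_x + (6)·v_y = 0,
  so v ∝ (b, λ_1 - a) = (6, 4.3246) = u.
  ||u|| = √((6)² + (4.3246)²) = √(54.7018) ≈ 7.3961,
  v_1 = u/||u|| ≈ (0.8112, 0.5847) (||v_1|| = 1).

λ_1 = 15.3246,  λ_2 = 2.6754;  v_1 ≈ (0.8112, 0.5847)


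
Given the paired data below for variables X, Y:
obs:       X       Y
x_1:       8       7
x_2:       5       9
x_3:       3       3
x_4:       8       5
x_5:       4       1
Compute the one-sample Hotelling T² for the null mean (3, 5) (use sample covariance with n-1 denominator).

Step 1 — sample mean vector:
  mean(X) = (8 + 5 + 3 + 8 + 4) / 5 = 28/5 = 5.6
  mean(Y) = (7 + 9 + 3 + 5 + 1) / 5 = 25/5 = 5
  x̄ = (5.6, 5),  deviation x̄ - mu_0 = (5.6, 5) - (3, 5) = (2.6, 0).

Step 2 — sample covariance matrix, S[i,j] = (1/(n-1)) · Σ_k (x_{k,i} - mean_i) · (x_{k,j} - mean_j), divisor n-1 = 4:
  S[X,X] = ((2.4)·(2.4) + (-0.6)·(-0.6) + (-2.6)·(-2.6) + (2.4)·(2.4) + (-1.6)·(-1.6)) / 4 = 21.2/4 = 5.3
  S[X,Y] = ((2.4)·(2) + (-0.6)·(4) + (-2.6)·(-2) + (2.4)·(0) + (-1.6)·(-4)) / 4 = 14/4 = 3.5
  S[Y,Y] = ((2)·(2) + (4)·(4) + (-2)·(-2) + (0)·(0) + (-4)·(-4)) / 4 = 40/4 = 10
  S = [[5.3, 3.5],
 [3.5, 10]].

Step 3 — invert S. det(S) = 5.3·10 - (3.5)² = 40.75.
  S^{-1} = (1/det) · [[d, -b], [-b, a]] = [[0.2454, -0.0859],
 [-0.0859, 0.1301]].

Step 4 — quadratic form (x̄ - mu_0)^T · S^{-1} · (x̄ - mu_0):
  S^{-1} · (x̄ - mu_0) = (0.638, -0.2233),
  (x̄ - mu_0)^T · [...] = (2.6)·(0.638) + (0)·(-0.2233) = 1.6589.

Step 5 — scale by n: T² = 5 · 1.6589 = 8.2945.

T² ≈ 8.2945


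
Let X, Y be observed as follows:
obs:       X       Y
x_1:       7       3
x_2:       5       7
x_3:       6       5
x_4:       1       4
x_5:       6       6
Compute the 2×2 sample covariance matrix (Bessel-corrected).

Step 1 — column means:
  mean(X) = (7 + 5 + 6 + 1 + 6) / 5 = 25/5 = 5
  mean(Y) = (3 + 7 + 5 + 4 + 6) / 5 = 25/5 = 5

Step 2 — sample covariance S[i,j] = (1/(n-1)) · Σ_k (x_{k,i} - mean_i) · (x_{k,j} - mean_j), with n-1 = 4.
  S[X,X] = ((2)·(2) + (0)·(0) + (1)·(1) + (-4)·(-4) + (1)·(1)) / 4 = 22/4 = 5.5
  S[X,Y] = ((2)·(-2) + (0)·(2) + (1)·(0) + (-4)·(-1) + (1)·(1)) / 4 = 1/4 = 0.25
  S[Y,Y] = ((-2)·(-2) + (2)·(2) + (0)·(0) + (-1)·(-1) + (1)·(1)) / 4 = 10/4 = 2.5

S is symmetric (S[j,i] = S[i,j]). Assembling:

S = [[5.5, 0.25],
 [0.25, 2.5]]


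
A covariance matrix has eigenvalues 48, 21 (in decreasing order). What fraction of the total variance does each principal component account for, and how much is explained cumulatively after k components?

Step 1 — total variance = trace(Sigma) = Σ λ_i = 48 + 21 = 69.

Step 2 — fraction explained by component i = λ_i / Σ λ:
  PC1: 48/69 = 0.6957
  PC2: 21/69 = 0.3043

Step 3 — cumulative fraction after k components = (λ_1 + ... + λ_k) / Σ λ:
  k = 1: 48/69 = 0.6957
  k = 2: (48 + 21)/69 = 69/69 = 1

Summary (fraction, with percent):

explained: PC1 0.6957 (69.57%), PC2 0.3043 (30.43%);  cumulative: 0.6957, 1


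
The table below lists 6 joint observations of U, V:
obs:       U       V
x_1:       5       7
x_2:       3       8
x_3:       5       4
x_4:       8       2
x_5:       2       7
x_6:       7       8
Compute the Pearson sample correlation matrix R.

Step 1 — column means:
  mean(U) = (5 + 3 + 5 + 8 + 2 + 7) / 6 = 30/6 = 5
  mean(V) = (7 + 8 + 4 + 2 + 7 + 8) / 6 = 36/6 = 6

Step 2 — sample variances and covariances s[i,j] = (1/(n-1)) · Σ_k (x_{k,i} - mean_i) · (x_{k,j} - mean_j), with n-1 = 5:
  s[U,U] = ((0)·(0) + (-2)·(-2) + (0)·(0) + (3)·(3) + (-3)·(-3) + (2)·(2)) / 5 = 26/5 = 5.2
  s[U,V] = ((0)·(1) + (-2)·(2) + (0)·(-2) + (3)·(-4) + (-3)·(1) + (2)·(2)) / 5 = -15/5 = -3
  s[V,V] = ((1)·(1) + (2)·(2) + (-2)·(-2) + (-4)·(-4) + (1)·(1) + (2)·(2)) / 5 = 30/5 = 6
  Sample standard deviations s_i = √(s[i,i]):
  s(U) = √(5.2) = 2.2804
  s(V) = √(6) = 2.4495

Step 3 — r_{ij} = s_{ij} / (s_i · s_j):
  r[U,U] = 1 (diagonal).
  r[U,V] = -3 / (2.2804 · 2.4495) = -3 / 5.5857 = -0.5371
  r[V,V] = 1 (diagonal).

R is symmetric with unit diagonal. Assembling:

R = [[1, -0.5371],
 [-0.5371, 1]]


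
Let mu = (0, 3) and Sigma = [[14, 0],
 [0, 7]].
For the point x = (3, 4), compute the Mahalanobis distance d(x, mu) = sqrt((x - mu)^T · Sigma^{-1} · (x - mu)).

Step 1 — centre the observation: (x - mu) = (3, 1).

Step 2 — invert Sigma. det(Sigma) = 14·7 - (0)² = 98.
  Sigma^{-1} = (1/det) · [[d, -b], [-b, a]] = [[0.0714, 0],
 [0, 0.1429]].

Step 3 — form the quadratic (x - mu)^T · Sigma^{-1} · (x - mu):
  Sigma^{-1} · (x - mu) = (0.2143, 0.1429).
  (x - mu)^T · [Sigma^{-1} · (x - mu)] = (3)·(0.2143) + (1)·(0.1429) = 0.7857.

Step 4 — take square root: d = √(0.7857) ≈ 0.8864.

d(x, mu) = √(0.7857) ≈ 0.8864


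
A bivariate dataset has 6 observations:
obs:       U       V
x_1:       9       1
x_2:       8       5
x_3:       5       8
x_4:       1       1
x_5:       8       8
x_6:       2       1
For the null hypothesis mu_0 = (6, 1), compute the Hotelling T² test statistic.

Step 1 — sample mean vector:
  mean(U) = (9 + 8 + 5 + 1 + 8 + 2) / 6 = 33/6 = 5.5
  mean(V) = (1 + 5 + 8 + 1 + 8 + 1) / 6 = 24/6 = 4
  x̄ = (5.5, 4),  deviation x̄ - mu_0 = (5.5, 4) - (6, 1) = (-0.5, 3).

Step 2 — sample covariance matrix, S[i,j] = (1/(n-1)) · Σ_k (x_{k,i} - mean_i) · (x_{k,j} - mean_j), divisor n-1 = 5:
  S[U,U] = ((3.5)·(3.5) + (2.5)·(2.5) + (-0.5)·(-0.5) + (-4.5)·(-4.5) + (2.5)·(2.5) + (-3.5)·(-3.5)) / 5 = 57.5/5 = 11.5
  S[U,V] = ((3.5)·(-3) + (2.5)·(1) + (-0.5)·(4) + (-4.5)·(-3) + (2.5)·(4) + (-3.5)·(-3)) / 5 = 24/5 = 4.8
  S[V,V] = ((-3)·(-3) + (1)·(1) + (4)·(4) + (-3)·(-3) + (4)·(4) + (-3)·(-3)) / 5 = 60/5 = 12
  S = [[11.5, 4.8],
 [4.8, 12]].

Step 3 — invert S. det(S) = 11.5·12 - (4.8)² = 114.96.
  S^{-1} = (1/det) · [[d, -b], [-b, a]] = [[0.1044, -0.0418],
 [-0.0418, 0.1]].

Step 4 — quadratic form (x̄ - mu_0)^T · S^{-1} · (x̄ - mu_0):
  S^{-1} · (x̄ - mu_0) = (-0.1775, 0.321),
  (x̄ - mu_0)^T · [...] = (-0.5)·(-0.1775) + (3)·(0.321) = 1.0517.

Step 5 — scale by n: T² = 6 · 1.0517 = 6.31.

T² ≈ 6.31


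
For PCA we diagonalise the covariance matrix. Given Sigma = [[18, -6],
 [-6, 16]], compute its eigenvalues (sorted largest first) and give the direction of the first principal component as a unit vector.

Step 1 — characteristic polynomial of 2×2 Sigma:
  det(Sigma - λI) = λ² - trace · λ + det = 0.
  trace = 18 + 16 = 34, det = 18·16 - (-6)² = 252.
Step 2 — discriminant:
  Δ = trace² - 4·det = 1156 - 1008 = 148.
Step 3 — eigenvalues:
  λ = (trace ± √Δ)/2 = (34 ± 12.1655)/2,
  λ_1 = 23.0828,  λ_2 = 10.9172.

Step 4 — unit eigenvector for λ_1: solve (Sigma - λ_1 I)v = 0. First row:
  (18 - 23.0828)·v_x + (-6)·v_y = 0, i.e. (-5.0828)·v_x + (-6)·v_y = 0,
  so v ∝ (b, λ_1 - a) = (-6, 5.0828); multiply by -1 so the first entry is positive: u = (6, -5.0828).
  ||u|| = √((6)² + (-5.0828)²) = √(61.8345) ≈ 7.8635,
  v_1 = u/||u|| ≈ (0.763, -0.6464) (||v_1|| = 1).

λ_1 = 23.0828,  λ_2 = 10.9172;  v_1 ≈ (0.763, -0.6464)


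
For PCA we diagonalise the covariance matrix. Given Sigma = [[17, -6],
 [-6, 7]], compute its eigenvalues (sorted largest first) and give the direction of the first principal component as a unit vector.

Step 1 — characteristic polynomial of 2×2 Sigma:
  det(Sigma - λI) = λ² - trace · λ + det = 0.
  trace = 17 + 7 = 24, det = 17·7 - (-6)² = 83.
Step 2 — discriminant:
  Δ = trace² - 4·det = 576 - 332 = 244.
Step 3 — eigenvalues:
  λ = (trace ± √Δ)/2 = (24 ± 15.6205)/2,
  λ_1 = 19.8102,  λ_2 = 4.1898.

Step 4 — unit eigenvector for λ_1: solve (Sigma - λ_1 I)v = 0. First row:
  (17 - 19.8102)·v_x + (-6)·v_y = 0, i.e. (-2.8102)·v_x + (-6)·v_y = 0,
  so v ∝ (b, λ_1 - a) = (-6, 2.8102); multiply by -1 so the first entry is positive: u = (6, -2.8102).
  ||u|| = √((6)² + (-2.8102)²) = √(43.8975) ≈ 6.6255,
  v_1 = u/||u|| ≈ (0.9056, -0.4242) (||v_1|| = 1).

λ_1 = 19.8102,  λ_2 = 4.1898;  v_1 ≈ (0.9056, -0.4242)


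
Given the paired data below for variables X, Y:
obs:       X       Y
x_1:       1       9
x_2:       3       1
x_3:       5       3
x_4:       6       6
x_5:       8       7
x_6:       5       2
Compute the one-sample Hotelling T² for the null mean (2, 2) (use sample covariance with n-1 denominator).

Step 1 — sample mean vector:
  mean(X) = (1 + 3 + 5 + 6 + 8 + 5) / 6 = 28/6 = 4.6667
  mean(Y) = (9 + 1 + 3 + 6 + 7 + 2) / 6 = 28/6 = 4.6667
  x̄ = (4.6667, 4.6667),  deviation x̄ - mu_0 = (4.6667, 4.6667) - (2, 2) = (2.6667, 2.6667).

Step 2 — sample covariance matrix, S[i,j] = (1/(n-1)) · Σ_k (x_{k,i} - mean_i) · (x_{k,j} - mean_j), divisor n-1 = 5:
  S[X,X] = ((-3.6667)·(-3.6667) + (-1.6667)·(-1.6667) + (0.3333)·(0.3333) + (1.3333)·(1.3333) + (3.3333)·(3.3333) + (0.3333)·(0.3333)) / 5 = 29.3333/5 = 5.8667
  S[X,Y] = ((-3.6667)·(4.3333) + (-1.6667)·(-3.6667) + (0.3333)·(-1.6667) + (1.3333)·(1.3333) + (3.3333)·(2.3333) + (0.3333)·(-2.6667)) / 5 = -1.6667/5 = -0.3333
  S[Y,Y] = ((4.3333)·(4.3333) + (-3.6667)·(-3.6667) + (-1.6667)·(-1.6667) + (1.3333)·(1.3333) + (2.3333)·(2.3333) + (-2.6667)·(-2.6667)) / 5 = 49.3333/5 = 9.8667
  S = [[5.8667, -0.3333],
 [-0.3333, 9.8667]].

Step 3 — invert S. det(S) = 5.8667·9.8667 - (-0.3333)² = 57.7733.
  S^{-1} = (1/det) · [[d, -b], [-b, a]] = [[0.1708, 0.0058],
 [0.0058, 0.1015]].

Step 4 — quadratic form (x̄ - mu_0)^T · S^{-1} · (x̄ - mu_0):
  S^{-1} · (x̄ - mu_0) = (0.4708, 0.2862),
  (x̄ - mu_0)^T · [...] = (2.6667)·(0.4708) + (2.6667)·(0.2862) = 2.0186.

Step 5 — scale by n: T² = 6 · 2.0186 = 12.1117.

T² ≈ 12.1117


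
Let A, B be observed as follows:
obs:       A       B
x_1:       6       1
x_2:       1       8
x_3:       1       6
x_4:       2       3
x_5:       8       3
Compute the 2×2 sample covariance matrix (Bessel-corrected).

Step 1 — column means:
  mean(A) = (6 + 1 + 1 + 2 + 8) / 5 = 18/5 = 3.6
  mean(B) = (1 + 8 + 6 + 3 + 3) / 5 = 21/5 = 4.2

Step 2 — sample covariance S[i,j] = (1/(n-1)) · Σ_k (x_{k,i} - mean_i) · (x_{k,j} - mean_j), with n-1 = 4.
  S[A,A] = ((2.4)·(2.4) + (-2.6)·(-2.6) + (-2.6)·(-2.6) + (-1.6)·(-1.6) + (4.4)·(4.4)) / 4 = 41.2/4 = 10.3
  S[A,B] = ((2.4)·(-3.2) + (-2.6)·(3.8) + (-2.6)·(1.8) + (-1.6)·(-1.2) + (4.4)·(-1.2)) / 4 = -25.6/4 = -6.4
  S[B,B] = ((-3.2)·(-3.2) + (3.8)·(3.8) + (1.8)·(1.8) + (-1.2)·(-1.2) + (-1.2)·(-1.2)) / 4 = 30.8/4 = 7.7

S is symmetric (S[j,i] = S[i,j]). Assembling:

S = [[10.3, -6.4],
 [-6.4, 7.7]]


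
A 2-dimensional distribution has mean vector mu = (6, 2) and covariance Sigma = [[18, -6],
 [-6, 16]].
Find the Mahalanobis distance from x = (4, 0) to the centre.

Step 1 — centre the observation: (x - mu) = (-2, -2).

Step 2 — invert Sigma. det(Sigma) = 18·16 - (-6)² = 252.
  Sigma^{-1} = (1/det) · [[d, -b], [-b, a]] = [[0.0635, 0.0238],
 [0.0238, 0.0714]].

Step 3 — form the quadratic (x - mu)^T · Sigma^{-1} · (x - mu):
  Sigma^{-1} · (x - mu) = (-0.1746, -0.1905).
  (x - mu)^T · [Sigma^{-1} · (x - mu)] = (-2)·(-0.1746) + (-2)·(-0.1905) = 0.7302.

Step 4 — take square root: d = √(0.7302) ≈ 0.8545.

d(x, mu) = √(0.7302) ≈ 0.8545


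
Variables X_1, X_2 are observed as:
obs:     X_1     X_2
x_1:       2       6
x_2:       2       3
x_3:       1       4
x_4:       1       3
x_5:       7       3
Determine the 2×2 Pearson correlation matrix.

Step 1 — column means:
  mean(X_1) = (2 + 2 + 1 + 1 + 7) / 5 = 13/5 = 2.6
  mean(X_2) = (6 + 3 + 4 + 3 + 3) / 5 = 19/5 = 3.8

Step 2 — sample variances and covariances s[i,j] = (1/(n-1)) · Σ_k (x_{k,i} - mean_i) · (x_{k,j} - mean_j), with n-1 = 4:
  s[X_1,X_1] = ((-0.6)·(-0.6) + (-0.6)·(-0.6) + (-1.6)·(-1.6) + (-1.6)·(-1.6) + (4.4)·(4.4)) / 4 = 25.2/4 = 6.3
  s[X_1,X_2] = ((-0.6)·(2.2) + (-0.6)·(-0.8) + (-1.6)·(0.2) + (-1.6)·(-0.8) + (4.4)·(-0.8)) / 4 = -3.4/4 = -0.85
  s[X_2,X_2] = ((2.2)·(2.2) + (-0.8)·(-0.8) + (0.2)·(0.2) + (-0.8)·(-0.8) + (-0.8)·(-0.8)) / 4 = 6.8/4 = 1.7
  Sample standard deviations s_i = √(s[i,i]):
  s(X_1) = √(6.3) = 2.51
  s(X_2) = √(1.7) = 1.3038

Step 3 — r_{ij} = s_{ij} / (s_i · s_j):
  r[X_1,X_1] = 1 (diagonal).
  r[X_1,X_2] = -0.85 / (2.51 · 1.3038) = -0.85 / 3.2726 = -0.2597
  r[X_2,X_2] = 1 (diagonal).

R is symmetric with unit diagonal. Assembling:

R = [[1, -0.2597],
 [-0.2597, 1]]


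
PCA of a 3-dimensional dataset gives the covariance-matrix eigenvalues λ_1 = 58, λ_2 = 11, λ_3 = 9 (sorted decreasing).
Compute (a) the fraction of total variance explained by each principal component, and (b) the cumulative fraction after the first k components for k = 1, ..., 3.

Step 1 — total variance = trace(Sigma) = Σ λ_i = 58 + 11 + 9 = 78.

Step 2 — fraction explained by component i = λ_i / Σ λ:
  PC1: 58/78 = 0.7436
  PC2: 11/78 = 0.141
  PC3: 9/78 = 0.1154

Step 3 — cumulative fraction after k components = (λ_1 + ... + λ_k) / Σ λ:
  k = 1: 58/78 = 0.7436
  k = 2: (58 + 11)/78 = 69/78 = 0.8846
  k = 3: (58 + 11 + 9)/78 = 78/78 = 1

Summary (fraction, with percent):

explained: PC1 0.7436 (74.36%), PC2 0.141 (14.1%), PC3 0.1154 (11.54%);  cumulative: 0.7436, 0.8846, 1


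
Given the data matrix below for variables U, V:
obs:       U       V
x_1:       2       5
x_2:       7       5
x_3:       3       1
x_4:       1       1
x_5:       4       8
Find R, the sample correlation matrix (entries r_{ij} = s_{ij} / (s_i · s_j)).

Step 1 — column means:
  mean(U) = (2 + 7 + 3 + 1 + 4) / 5 = 17/5 = 3.4
  mean(V) = (5 + 5 + 1 + 1 + 8) / 5 = 20/5 = 4

Step 2 — sample variances and covariances s[i,j] = (1/(n-1)) · Σ_k (x_{k,i} - mean_i) · (x_{k,j} - mean_j), with n-1 = 4:
  s[U,U] = ((-1.4)·(-1.4) + (3.6)·(3.6) + (-0.4)·(-0.4) + (-2.4)·(-2.4) + (0.6)·(0.6)) / 4 = 21.2/4 = 5.3
  s[U,V] = ((-1.4)·(1) + (3.6)·(1) + (-0.4)·(-3) + (-2.4)·(-3) + (0.6)·(4)) / 4 = 13/4 = 3.25
  s[V,V] = ((1)·(1) + (1)·(1) + (-3)·(-3) + (-3)·(-3) + (4)·(4)) / 4 = 36/4 = 9
  Sample standard deviations s_i = √(s[i,i]):
  s(U) = √(5.3) = 2.3022
  s(V) = √(9) = 3

Step 3 — r_{ij} = s_{ij} / (s_i · s_j):
  r[U,U] = 1 (diagonal).
  r[U,V] = 3.25 / (2.3022 · 3) = 3.25 / 6.9065 = 0.4706
  r[V,V] = 1 (diagonal).

R is symmetric with unit diagonal. Assembling:

R = [[1, 0.4706],
 [0.4706, 1]]


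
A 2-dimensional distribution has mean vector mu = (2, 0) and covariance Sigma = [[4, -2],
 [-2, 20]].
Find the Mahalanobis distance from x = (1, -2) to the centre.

Step 1 — centre the observation: (x - mu) = (-1, -2).

Step 2 — invert Sigma. det(Sigma) = 4·20 - (-2)² = 76.
  Sigma^{-1} = (1/det) · [[d, -b], [-b, a]] = [[0.2632, 0.0263],
 [0.0263, 0.0526]].

Step 3 — form the quadratic (x - mu)^T · Sigma^{-1} · (x - mu):
  Sigma^{-1} · (x - mu) = (-0.3158, -0.1316).
  (x - mu)^T · [Sigma^{-1} · (x - mu)] = (-1)·(-0.3158) + (-2)·(-0.1316) = 0.5789.

Step 4 — take square root: d = √(0.5789) ≈ 0.7609.

d(x, mu) = √(0.5789) ≈ 0.7609


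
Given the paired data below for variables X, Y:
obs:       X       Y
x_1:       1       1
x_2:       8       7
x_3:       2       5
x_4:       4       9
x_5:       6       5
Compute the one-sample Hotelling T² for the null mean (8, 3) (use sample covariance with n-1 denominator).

Step 1 — sample mean vector:
  mean(X) = (1 + 8 + 2 + 4 + 6) / 5 = 21/5 = 4.2
  mean(Y) = (1 + 7 + 5 + 9 + 5) / 5 = 27/5 = 5.4
  x̄ = (4.2, 5.4),  deviation x̄ - mu_0 = (4.2, 5.4) - (8, 3) = (-3.8, 2.4).

Step 2 — sample covariance matrix, S[i,j] = (1/(n-1)) · Σ_k (x_{k,i} - mean_i) · (x_{k,j} - mean_j), divisor n-1 = 4:
  S[X,X] = ((-3.2)·(-3.2) + (3.8)·(3.8) + (-2.2)·(-2.2) + (-0.2)·(-0.2) + (1.8)·(1.8)) / 4 = 32.8/4 = 8.2
  S[X,Y] = ((-3.2)·(-4.4) + (3.8)·(1.6) + (-2.2)·(-0.4) + (-0.2)·(3.6) + (1.8)·(-0.4)) / 4 = 19.6/4 = 4.9
  S[Y,Y] = ((-4.4)·(-4.4) + (1.6)·(1.6) + (-0.4)·(-0.4) + (3.6)·(3.6) + (-0.4)·(-0.4)) / 4 = 35.2/4 = 8.8
  S = [[8.2, 4.9],
 [4.9, 8.8]].

Step 3 — invert S. det(S) = 8.2·8.8 - (4.9)² = 48.15.
  S^{-1} = (1/det) · [[d, -b], [-b, a]] = [[0.1828, -0.1018],
 [-0.1018, 0.1703]].

Step 4 — quadratic form (x̄ - mu_0)^T · S^{-1} · (x̄ - mu_0):
  S^{-1} · (x̄ - mu_0) = (-0.9387, 0.7954),
  (x̄ - mu_0)^T · [...] = (-3.8)·(-0.9387) + (2.4)·(0.7954) = 5.4762.

Step 5 — scale by n: T² = 5 · 5.4762 = 27.3811.

T² ≈ 27.3811


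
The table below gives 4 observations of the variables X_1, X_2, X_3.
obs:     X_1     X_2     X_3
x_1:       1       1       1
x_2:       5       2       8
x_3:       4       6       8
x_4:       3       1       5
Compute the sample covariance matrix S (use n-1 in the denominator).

Step 1 — column means:
  mean(X_1) = (1 + 5 + 4 + 3) / 4 = 13/4 = 3.25
  mean(X_2) = (1 + 2 + 6 + 1) / 4 = 10/4 = 2.5
  mean(X_3) = (1 + 8 + 8 + 5) / 4 = 22/4 = 5.5

Step 2 — sample covariance S[i,j] = (1/(n-1)) · Σ_k (x_{k,i} - mean_i) · (x_{k,j} - mean_j), with n-1 = 3.
  S[X_1,X_1] = ((-2.25)·(-2.25) + (1.75)·(1.75) + (0.75)·(0.75) + (-0.25)·(-0.25)) / 3 = 8.75/3 = 2.9167
  S[X_1,X_2] = ((-2.25)·(-1.5) + (1.75)·(-0.5) + (0.75)·(3.5) + (-0.25)·(-1.5)) / 3 = 5.5/3 = 1.8333
  S[X_1,X_3] = ((-2.25)·(-4.5) + (1.75)·(2.5) + (0.75)·(2.5) + (-0.25)·(-0.5)) / 3 = 16.5/3 = 5.5
  S[X_2,X_2] = ((-1.5)·(-1.5) + (-0.5)·(-0.5) + (3.5)·(3.5) + (-1.5)·(-1.5)) / 3 = 17/3 = 5.6667
  S[X_2,X_3] = ((-1.5)·(-4.5) + (-0.5)·(2.5) + (3.5)·(2.5) + (-1.5)·(-0.5)) / 3 = 15/3 = 5
  S[X_3,X_3] = ((-4.5)·(-4.5) + (2.5)·(2.5) + (2.5)·(2.5) + (-0.5)·(-0.5)) / 3 = 33/3 = 11

S is symmetric (S[j,i] = S[i,j]). Assembling:

S = [[2.9167, 1.8333, 5.5],
 [1.8333, 5.6667, 5],
 [5.5, 5, 11]]


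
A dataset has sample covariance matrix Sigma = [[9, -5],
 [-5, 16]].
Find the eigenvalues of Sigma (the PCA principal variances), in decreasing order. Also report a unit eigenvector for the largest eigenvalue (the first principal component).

Step 1 — characteristic polynomial of 2×2 Sigma:
  det(Sigma - λI) = λ² - trace · λ + det = 0.
  trace = 9 + 16 = 25, det = 9·16 - (-5)² = 119.
Step 2 — discriminant:
  Δ = trace² - 4·det = 625 - 476 = 149.
Step 3 — eigenvalues:
  λ = (trace ± √Δ)/2 = (25 ± 12.2066)/2,
  λ_1 = 18.6033,  λ_2 = 6.3967.

Step 4 — unit eigenvector for λ_1: solve (Sigma - λ_1 I)v = 0. First row:
  (9 - 18.6033)·v_x + (-5)·v_y = 0, i.e. (-9.6033)·v_x + (-5)·v_y = 0,
  so v ∝ (b, λ_1 - a) = (-5, 9.6033); multiply by -1 so the first entry is positive: u = (5, -9.6033).
  ||u|| = √((5)² + (-9.6033)²) = √(117.2229) ≈ 10.827,
  v_1 = u/||u|| ≈ (0.4618, -0.887) (||v_1|| = 1).

λ_1 = 18.6033,  λ_2 = 6.3967;  v_1 ≈ (0.4618, -0.887)


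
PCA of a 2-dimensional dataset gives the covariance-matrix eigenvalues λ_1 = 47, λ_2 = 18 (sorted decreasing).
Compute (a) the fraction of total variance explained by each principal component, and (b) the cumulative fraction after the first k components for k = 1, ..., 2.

Step 1 — total variance = trace(Sigma) = Σ λ_i = 47 + 18 = 65.

Step 2 — fraction explained by component i = λ_i / Σ λ:
  PC1: 47/65 = 0.7231
  PC2: 18/65 = 0.2769

Step 3 — cumulative fraction after k components = (λ_1 + ... + λ_k) / Σ λ:
  k = 1: 47/65 = 0.7231
  k = 2: (47 + 18)/65 = 65/65 = 1

Summary (fraction, with percent):

explained: PC1 0.7231 (72.31%), PC2 0.2769 (27.69%);  cumulative: 0.7231, 1


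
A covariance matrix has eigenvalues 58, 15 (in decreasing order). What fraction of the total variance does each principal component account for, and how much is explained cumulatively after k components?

Step 1 — total variance = trace(Sigma) = Σ λ_i = 58 + 15 = 73.

Step 2 — fraction explained by component i = λ_i / Σ λ:
  PC1: 58/73 = 0.7945
  PC2: 15/73 = 0.2055

Step 3 — cumulative fraction after k components = (λ_1 + ... + λ_k) / Σ λ:
  k = 1: 58/73 = 0.7945
  k = 2: (58 + 15)/73 = 73/73 = 1

Summary (fraction, with percent):

explained: PC1 0.7945 (79.45%), PC2 0.2055 (20.55%);  cumulative: 0.7945, 1


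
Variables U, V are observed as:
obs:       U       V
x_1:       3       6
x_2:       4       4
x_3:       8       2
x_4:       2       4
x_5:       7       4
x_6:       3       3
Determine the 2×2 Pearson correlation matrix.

Step 1 — column means:
  mean(U) = (3 + 4 + 8 + 2 + 7 + 3) / 6 = 27/6 = 4.5
  mean(V) = (6 + 4 + 2 + 4 + 4 + 3) / 6 = 23/6 = 3.8333

Step 2 — sample variances and covariances s[i,j] = (1/(n-1)) · Σ_k (x_{k,i} - mean_i) · (x_{k,j} - mean_j), with n-1 = 5:
  s[U,U] = ((-1.5)·(-1.5) + (-0.5)·(-0.5) + (3.5)·(3.5) + (-2.5)·(-2.5) + (2.5)·(2.5) + (-1.5)·(-1.5)) / 5 = 29.5/5 = 5.9
  s[U,V] = ((-1.5)·(2.1667) + (-0.5)·(0.1667) + (3.5)·(-1.8333) + (-2.5)·(0.1667) + (2.5)·(0.1667) + (-1.5)·(-0.8333)) / 5 = -8.5/5 = -1.7
  s[V,V] = ((2.1667)·(2.1667) + (0.1667)·(0.1667) + (-1.8333)·(-1.8333) + (0.1667)·(0.1667) + (0.1667)·(0.1667) + (-0.8333)·(-0.8333)) / 5 = 8.8333/5 = 1.7667
  Sample standard deviations s_i = √(s[i,i]):
  s(U) = √(5.9) = 2.429
  s(V) = √(1.7667) = 1.3292

Step 3 — r_{ij} = s_{ij} / (s_i · s_j):
  r[U,U] = 1 (diagonal).
  r[U,V] = -1.7 / (2.429 · 1.3292) = -1.7 / 3.2285 = -0.5266
  r[V,V] = 1 (diagonal).

R is symmetric with unit diagonal. Assembling:

R = [[1, -0.5266],
 [-0.5266, 1]]


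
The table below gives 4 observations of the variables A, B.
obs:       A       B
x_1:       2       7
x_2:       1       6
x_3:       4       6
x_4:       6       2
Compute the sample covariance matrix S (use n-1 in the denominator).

Step 1 — column means:
  mean(A) = (2 + 1 + 4 + 6) / 4 = 13/4 = 3.25
  mean(B) = (7 + 6 + 6 + 2) / 4 = 21/4 = 5.25

Step 2 — sample covariance S[i,j] = (1/(n-1)) · Σ_k (x_{k,i} - mean_i) · (x_{k,j} - mean_j), with n-1 = 3.
  S[A,A] = ((-1.25)·(-1.25) + (-2.25)·(-2.25) + (0.75)·(0.75) + (2.75)·(2.75)) / 3 = 14.75/3 = 4.9167
  S[A,B] = ((-1.25)·(1.75) + (-2.25)·(0.75) + (0.75)·(0.75) + (2.75)·(-3.25)) / 3 = -12.25/3 = -4.0833
  S[B,B] = ((1.75)·(1.75) + (0.75)·(0.75) + (0.75)·(0.75) + (-3.25)·(-3.25)) / 3 = 14.75/3 = 4.9167

S is symmetric (S[j,i] = S[i,j]). Assembling:

S = [[4.9167, -4.0833],
 [-4.0833, 4.9167]]


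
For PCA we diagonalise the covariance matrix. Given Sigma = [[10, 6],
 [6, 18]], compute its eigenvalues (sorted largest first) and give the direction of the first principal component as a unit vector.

Step 1 — characteristic polynomial of 2×2 Sigma:
  det(Sigma - λI) = λ² - trace · λ + det = 0.
  trace = 10 + 18 = 28, det = 10·18 - (6)² = 144.
Step 2 — discriminant:
  Δ = trace² - 4·det = 784 - 576 = 208.
Step 3 — eigenvalues:
  λ = (trace ± √Δ)/2 = (28 ± 14.4222)/2,
  λ_1 = 21.2111,  λ_2 = 6.7889.

Step 4 — unit eigenvector for λ_1: solve (Sigma - λ_1 I)v = 0. First row:
  (10 - 21.2111)·v_x + (6)·v_y = 0, i.e. (-11.2111)·v_x + (6)·v_y = 0,
  so v ∝ (b, λ_1 - a) = (6, 11.2111) = u.
  ||u|| = √((6)² + (11.2111)²) = √(161.6888) ≈ 12.7157,
  v_1 = u/||u|| ≈ (0.4719, 0.8817) (||v_1|| = 1).

λ_1 = 21.2111,  λ_2 = 6.7889;  v_1 ≈ (0.4719, 0.8817)


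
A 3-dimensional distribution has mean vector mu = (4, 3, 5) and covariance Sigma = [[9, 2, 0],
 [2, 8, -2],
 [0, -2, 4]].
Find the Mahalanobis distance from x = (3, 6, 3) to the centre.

Step 1 — centre the observation: (x - mu) = (-1, 3, -2).

Step 2 — invert Sigma (cofactor / det for 3×3, or solve directly):
  Sigma^{-1} = [[0.1186, -0.0339, -0.0169],
 [-0.0339, 0.1525, 0.0763],
 [-0.0169, 0.0763, 0.2881]].

Step 3 — form the quadratic (x - mu)^T · Sigma^{-1} · (x - mu):
  Sigma^{-1} · (x - mu) = (-0.1864, 0.339, -0.3305).
  (x - mu)^T · [Sigma^{-1} · (x - mu)] = (-1)·(-0.1864) + (3)·(0.339) + (-2)·(-0.3305) = 1.8644.

Step 4 — take square root: d = √(1.8644) ≈ 1.3654.

d(x, mu) = √(1.8644) ≈ 1.3654


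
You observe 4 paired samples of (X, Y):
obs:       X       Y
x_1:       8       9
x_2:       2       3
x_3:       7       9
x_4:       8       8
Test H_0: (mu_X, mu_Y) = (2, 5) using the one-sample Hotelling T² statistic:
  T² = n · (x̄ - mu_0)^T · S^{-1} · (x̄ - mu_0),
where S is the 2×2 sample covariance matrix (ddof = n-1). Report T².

Step 1 — sample mean vector:
  mean(X) = (8 + 2 + 7 + 8) / 4 = 25/4 = 6.25
  mean(Y) = (9 + 3 + 9 + 8) / 4 = 29/4 = 7.25
  x̄ = (6.25, 7.25),  deviation x̄ - mu_0 = (6.25, 7.25) - (2, 5) = (4.25, 2.25).

Step 2 — sample covariance matrix, S[i,j] = (1/(n-1)) · Σ_k (x_{k,i} - mean_i) · (x_{k,j} - mean_j), divisor n-1 = 3:
  S[X,X] = ((1.75)·(1.75) + (-4.25)·(-4.25) + (0.75)·(0.75) + (1.75)·(1.75)) / 3 = 24.75/3 = 8.25
  S[X,Y] = ((1.75)·(1.75) + (-4.25)·(-4.25) + (0.75)·(1.75) + (1.75)·(0.75)) / 3 = 23.75/3 = 7.9167
  S[Y,Y] = ((1.75)·(1.75) + (-4.25)·(-4.25) + (1.75)·(1.75) + (0.75)·(0.75)) / 3 = 24.75/3 = 8.25
  S = [[8.25, 7.9167],
 [7.9167, 8.25]].

Step 3 — invert S. det(S) = 8.25·8.25 - (7.9167)² = 5.3889.
  S^{-1} = (1/det) · [[d, -b], [-b, a]] = [[1.5309, -1.4691],
 [-1.4691, 1.5309]].

Step 4 — quadratic form (x̄ - mu_0)^T · S^{-1} · (x̄ - mu_0):
  S^{-1} · (x̄ - mu_0) = (3.201, -2.799),
  (x̄ - mu_0)^T · [...] = (4.25)·(3.201) + (2.25)·(-2.799) = 7.3067.

Step 5 — scale by n: T² = 4 · 7.3067 = 29.2268.

T² ≈ 29.2268
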